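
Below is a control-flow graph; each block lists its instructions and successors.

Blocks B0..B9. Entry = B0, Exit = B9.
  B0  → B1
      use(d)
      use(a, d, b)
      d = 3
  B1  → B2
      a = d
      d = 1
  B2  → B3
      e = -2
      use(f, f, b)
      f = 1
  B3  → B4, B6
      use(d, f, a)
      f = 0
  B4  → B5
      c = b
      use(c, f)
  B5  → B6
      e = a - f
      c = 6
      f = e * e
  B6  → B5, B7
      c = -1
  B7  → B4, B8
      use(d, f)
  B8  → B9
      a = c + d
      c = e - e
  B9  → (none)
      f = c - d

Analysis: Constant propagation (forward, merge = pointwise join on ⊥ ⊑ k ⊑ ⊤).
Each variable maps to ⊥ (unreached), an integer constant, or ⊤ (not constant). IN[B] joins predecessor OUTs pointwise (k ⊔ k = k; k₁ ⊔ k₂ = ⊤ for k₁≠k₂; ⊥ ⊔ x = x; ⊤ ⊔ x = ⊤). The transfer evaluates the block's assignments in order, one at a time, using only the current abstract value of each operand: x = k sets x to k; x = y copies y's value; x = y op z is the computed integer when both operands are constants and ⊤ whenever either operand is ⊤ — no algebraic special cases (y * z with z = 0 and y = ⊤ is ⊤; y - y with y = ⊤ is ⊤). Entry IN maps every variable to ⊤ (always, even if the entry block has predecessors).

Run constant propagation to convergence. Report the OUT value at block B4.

Fixpoint table:
  B0:   IN=(all ⊤)   OUT={d:3; rest ⊤}
  B1:   IN={d:3; rest ⊤}   OUT={a:3, d:1; rest ⊤}
  B2:   IN={a:3, d:1; rest ⊤}   OUT={a:3, d:1, e:-2, f:1; rest ⊤}
  B3:   IN={a:3, d:1, e:-2, f:1; rest ⊤}   OUT={a:3, d:1, e:-2, f:0; rest ⊤}
  B4:   IN={a:3, d:1; rest ⊤}   OUT={a:3, d:1; rest ⊤}
  B5:   IN={a:3, d:1; rest ⊤}   OUT={a:3, c:6, d:1; rest ⊤}
  B6:   IN={a:3, d:1; rest ⊤}   OUT={a:3, c:-1, d:1; rest ⊤}
  B7:   IN={a:3, c:-1, d:1; rest ⊤}   OUT={a:3, c:-1, d:1; rest ⊤}
  B8:   IN={a:3, c:-1, d:1; rest ⊤}   OUT={a:0, d:1; rest ⊤}
  B9:   IN={a:0, d:1; rest ⊤}   OUT={a:0, d:1; rest ⊤}

Merge at B4: IN[B4] = OUT[B3] ⊔ OUT[B7] = {a: 3, b: ⊤, c: ⊤, d: 1, e: ⊤, f: ⊤}
Applying B4's transfer function to that IN value gives OUT[B4] (row B4 above).

Answer: {a: 3, b: ⊤, c: ⊤, d: 1, e: ⊤, f: ⊤}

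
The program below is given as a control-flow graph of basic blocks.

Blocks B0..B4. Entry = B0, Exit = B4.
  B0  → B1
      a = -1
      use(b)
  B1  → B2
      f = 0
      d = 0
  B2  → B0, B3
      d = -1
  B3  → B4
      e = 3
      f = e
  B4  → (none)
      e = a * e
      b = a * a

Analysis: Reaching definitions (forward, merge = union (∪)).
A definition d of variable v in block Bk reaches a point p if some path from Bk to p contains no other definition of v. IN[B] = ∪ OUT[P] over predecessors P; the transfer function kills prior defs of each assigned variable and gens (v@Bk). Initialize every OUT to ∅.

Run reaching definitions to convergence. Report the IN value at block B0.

Fixpoint table:
  B0:   IN={a@B0, d@B2, f@B1}   OUT={a@B0, d@B2, f@B1}
  B1:   IN={a@B0, d@B2, f@B1}   OUT={a@B0, d@B1, f@B1}
  B2:   IN={a@B0, d@B1, f@B1}   OUT={a@B0, d@B2, f@B1}
  B3:   IN={a@B0, d@B2, f@B1}   OUT={a@B0, d@B2, e@B3, f@B3}
  B4:   IN={a@B0, d@B2, e@B3, f@B3}   OUT={a@B0, b@B4, d@B2, e@B4, f@B3}

Merge at B0 (entry node, so the boundary value {} is joined with the incoming edge(s)): IN[B0] = {} ⊔ OUT[B2] = {a@B0, d@B2, f@B1}

Answer: {a@B0, d@B2, f@B1}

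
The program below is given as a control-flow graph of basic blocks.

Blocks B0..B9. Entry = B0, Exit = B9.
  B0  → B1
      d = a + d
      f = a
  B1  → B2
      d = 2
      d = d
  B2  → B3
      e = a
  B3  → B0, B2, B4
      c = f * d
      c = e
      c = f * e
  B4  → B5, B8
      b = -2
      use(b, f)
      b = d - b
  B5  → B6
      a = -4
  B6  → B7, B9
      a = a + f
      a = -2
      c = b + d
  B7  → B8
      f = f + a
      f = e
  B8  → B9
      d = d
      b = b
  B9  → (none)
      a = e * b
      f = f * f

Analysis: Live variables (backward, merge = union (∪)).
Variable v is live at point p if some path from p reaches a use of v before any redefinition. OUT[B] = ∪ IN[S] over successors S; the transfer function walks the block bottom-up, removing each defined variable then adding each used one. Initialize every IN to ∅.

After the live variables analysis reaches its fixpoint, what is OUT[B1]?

Fixpoint table:
  B0: | IN={a, d} | OUT={a, f}
  B1: | IN={a, f} | OUT={a, d, f}
  B2: | IN={a, d, f} | OUT={a, d, e, f}
  B3: | IN={a, d, e, f} | OUT={a, d, e, f}
  B4: | IN={d, e, f} | OUT={b, d, e, f}
  B5: | IN={b, d, e, f} | OUT={a, b, d, e, f}
  B6: | IN={a, b, d, e, f} | OUT={a, b, d, e, f}
  B7: | IN={a, b, d, e, f} | OUT={b, d, e, f}
  B8: | IN={b, d, e, f} | OUT={b, e, f}
  B9: | IN={b, e, f} | OUT={}

Merge at B1: OUT[B1] = IN[B2] = {a, d, f}

Answer: {a, d, f}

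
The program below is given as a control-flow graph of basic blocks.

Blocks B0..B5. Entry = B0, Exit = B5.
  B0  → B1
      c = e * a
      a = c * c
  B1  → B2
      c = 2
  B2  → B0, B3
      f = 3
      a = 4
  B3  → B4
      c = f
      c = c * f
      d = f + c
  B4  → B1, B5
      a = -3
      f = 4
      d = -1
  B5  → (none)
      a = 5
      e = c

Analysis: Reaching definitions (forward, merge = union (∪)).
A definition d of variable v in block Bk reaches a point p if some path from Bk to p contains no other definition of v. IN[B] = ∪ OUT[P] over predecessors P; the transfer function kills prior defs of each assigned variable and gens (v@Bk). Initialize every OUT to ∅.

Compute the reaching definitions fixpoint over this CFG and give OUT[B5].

Per-block solution:
  B0:  IN={a@B2, c@B1, d@B4, f@B2}  OUT={a@B0, c@B0, d@B4, f@B2}
  B1:  IN={a@B0, a@B4, c@B0, c@B3, d@B4, f@B2, f@B4}  OUT={a@B0, a@B4, c@B1, d@B4, f@B2, f@B4}
  B2:  IN={a@B0, a@B4, c@B1, d@B4, f@B2, f@B4}  OUT={a@B2, c@B1, d@B4, f@B2}
  B3:  IN={a@B2, c@B1, d@B4, f@B2}  OUT={a@B2, c@B3, d@B3, f@B2}
  B4:  IN={a@B2, c@B3, d@B3, f@B2}  OUT={a@B4, c@B3, d@B4, f@B4}
  B5:  IN={a@B4, c@B3, d@B4, f@B4}  OUT={a@B5, c@B3, d@B4, e@B5, f@B4}

Merge at B5: IN[B5] = OUT[B4] = {a@B4, c@B3, d@B4, f@B4}
Applying B5's transfer function to that IN value gives OUT[B5] (row B5 above).

Answer: {a@B5, c@B3, d@B4, e@B5, f@B4}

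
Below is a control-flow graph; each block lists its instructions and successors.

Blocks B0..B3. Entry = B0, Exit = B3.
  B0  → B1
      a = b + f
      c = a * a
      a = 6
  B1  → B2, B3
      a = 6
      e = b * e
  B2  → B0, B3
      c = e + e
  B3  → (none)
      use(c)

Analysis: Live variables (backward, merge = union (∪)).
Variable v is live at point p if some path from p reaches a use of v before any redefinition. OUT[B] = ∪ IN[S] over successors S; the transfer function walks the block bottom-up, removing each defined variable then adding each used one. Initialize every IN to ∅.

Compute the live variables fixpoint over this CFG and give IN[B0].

Answer: {b, e, f}

Derivation:
Fixpoint table:
  B0: | IN={b, e, f} | OUT={b, c, e, f}
  B1: | IN={b, c, e, f} | OUT={b, c, e, f}
  B2: | IN={b, e, f} | OUT={b, c, e, f}
  B3: | IN={c} | OUT={}

Merge at B0: OUT[B0] = IN[B1] = {b, c, e, f}
Applying B0's transfer function to that OUT value gives IN[B0] (row B0 above).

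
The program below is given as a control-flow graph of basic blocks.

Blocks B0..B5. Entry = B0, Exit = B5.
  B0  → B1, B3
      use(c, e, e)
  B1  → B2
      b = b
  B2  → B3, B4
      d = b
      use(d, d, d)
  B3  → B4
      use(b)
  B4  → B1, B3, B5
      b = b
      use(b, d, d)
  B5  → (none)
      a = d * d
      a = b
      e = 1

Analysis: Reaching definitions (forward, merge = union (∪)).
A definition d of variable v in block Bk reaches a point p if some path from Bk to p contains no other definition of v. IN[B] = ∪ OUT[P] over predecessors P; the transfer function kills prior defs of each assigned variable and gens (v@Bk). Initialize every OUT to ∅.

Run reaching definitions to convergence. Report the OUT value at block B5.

Fixpoint table:
  B0:   IN={}   OUT={}
  B1:   IN={b@B4, d@B2}   OUT={b@B1, d@B2}
  B2:   IN={b@B1, d@B2}   OUT={b@B1, d@B2}
  B3:   IN={b@B1, b@B4, d@B2}   OUT={b@B1, b@B4, d@B2}
  B4:   IN={b@B1, b@B4, d@B2}   OUT={b@B4, d@B2}
  B5:   IN={b@B4, d@B2}   OUT={a@B5, b@B4, d@B2, e@B5}

Merge at B5: IN[B5] = OUT[B4] = {b@B4, d@B2}
Applying B5's transfer function to that IN value gives OUT[B5] (row B5 above).

Answer: {a@B5, b@B4, d@B2, e@B5}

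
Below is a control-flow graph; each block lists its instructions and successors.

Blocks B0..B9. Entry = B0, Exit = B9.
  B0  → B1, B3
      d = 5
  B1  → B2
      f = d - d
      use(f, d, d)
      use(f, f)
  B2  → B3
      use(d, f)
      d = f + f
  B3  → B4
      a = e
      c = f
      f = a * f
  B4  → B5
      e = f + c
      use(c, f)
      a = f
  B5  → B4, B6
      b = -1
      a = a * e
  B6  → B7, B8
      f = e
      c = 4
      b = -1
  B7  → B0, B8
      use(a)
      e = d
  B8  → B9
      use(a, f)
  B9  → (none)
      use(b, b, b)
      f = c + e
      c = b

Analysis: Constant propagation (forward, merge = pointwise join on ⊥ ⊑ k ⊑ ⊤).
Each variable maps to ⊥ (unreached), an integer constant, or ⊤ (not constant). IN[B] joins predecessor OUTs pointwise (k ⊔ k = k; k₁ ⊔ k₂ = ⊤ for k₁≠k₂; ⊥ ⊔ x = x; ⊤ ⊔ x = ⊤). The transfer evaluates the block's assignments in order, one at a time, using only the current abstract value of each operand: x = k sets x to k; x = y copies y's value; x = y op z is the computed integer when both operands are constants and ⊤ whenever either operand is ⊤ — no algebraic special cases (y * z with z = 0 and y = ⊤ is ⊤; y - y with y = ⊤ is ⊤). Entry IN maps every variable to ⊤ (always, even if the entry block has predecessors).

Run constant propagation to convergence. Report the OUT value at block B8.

Per-block solution:
  B0:  IN=(all ⊤)  OUT={d:5; rest ⊤}
  B1:  IN={d:5; rest ⊤}  OUT={d:5, f:0; rest ⊤}
  B2:  IN={d:5, f:0; rest ⊤}  OUT={d:0, f:0; rest ⊤}
  B3:  IN=(all ⊤)  OUT=(all ⊤)
  B4:  IN=(all ⊤)  OUT=(all ⊤)
  B5:  IN=(all ⊤)  OUT={b:-1; rest ⊤}
  B6:  IN={b:-1; rest ⊤}  OUT={b:-1, c:4; rest ⊤}
  B7:  IN={b:-1, c:4; rest ⊤}  OUT={b:-1, c:4; rest ⊤}
  B8:  IN={b:-1, c:4; rest ⊤}  OUT={b:-1, c:4; rest ⊤}
  B9:  IN={b:-1, c:4; rest ⊤}  OUT={b:-1, c:-1; rest ⊤}

Merge at B8: IN[B8] = OUT[B6] ⊔ OUT[B7] = {a: ⊤, b: -1, c: 4, d: ⊤, e: ⊤, f: ⊤}
Applying B8's transfer function to that IN value gives OUT[B8] (row B8 above).

Answer: {a: ⊤, b: -1, c: 4, d: ⊤, e: ⊤, f: ⊤}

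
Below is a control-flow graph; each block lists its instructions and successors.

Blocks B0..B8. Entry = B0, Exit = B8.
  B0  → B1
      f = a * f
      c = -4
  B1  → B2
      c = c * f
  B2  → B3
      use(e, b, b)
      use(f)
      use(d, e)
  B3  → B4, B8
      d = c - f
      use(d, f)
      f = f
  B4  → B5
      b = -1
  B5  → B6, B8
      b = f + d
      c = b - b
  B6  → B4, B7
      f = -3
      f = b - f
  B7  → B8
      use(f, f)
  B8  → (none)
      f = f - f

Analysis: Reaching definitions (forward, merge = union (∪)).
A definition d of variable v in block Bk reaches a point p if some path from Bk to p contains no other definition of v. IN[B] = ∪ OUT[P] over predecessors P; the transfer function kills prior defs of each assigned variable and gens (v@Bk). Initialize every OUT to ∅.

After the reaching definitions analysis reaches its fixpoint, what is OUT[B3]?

Converged values:
  B0: | IN={} | OUT={c@B0, f@B0}
  B1: | IN={c@B0, f@B0} | OUT={c@B1, f@B0}
  B2: | IN={c@B1, f@B0} | OUT={c@B1, f@B0}
  B3: | IN={c@B1, f@B0} | OUT={c@B1, d@B3, f@B3}
  B4: | IN={b@B5, c@B1, c@B5, d@B3, f@B3, f@B6} | OUT={b@B4, c@B1, c@B5, d@B3, f@B3, f@B6}
  B5: | IN={b@B4, c@B1, c@B5, d@B3, f@B3, f@B6} | OUT={b@B5, c@B5, d@B3, f@B3, f@B6}
  B6: | IN={b@B5, c@B5, d@B3, f@B3, f@B6} | OUT={b@B5, c@B5, d@B3, f@B6}
  B7: | IN={b@B5, c@B5, d@B3, f@B6} | OUT={b@B5, c@B5, d@B3, f@B6}
  B8: | IN={b@B5, c@B1, c@B5, d@B3, f@B3, f@B6} | OUT={b@B5, c@B1, c@B5, d@B3, f@B8}

Merge at B3: IN[B3] = OUT[B2] = {c@B1, f@B0}
Applying B3's transfer function to that IN value gives OUT[B3] (row B3 above).

Answer: {c@B1, d@B3, f@B3}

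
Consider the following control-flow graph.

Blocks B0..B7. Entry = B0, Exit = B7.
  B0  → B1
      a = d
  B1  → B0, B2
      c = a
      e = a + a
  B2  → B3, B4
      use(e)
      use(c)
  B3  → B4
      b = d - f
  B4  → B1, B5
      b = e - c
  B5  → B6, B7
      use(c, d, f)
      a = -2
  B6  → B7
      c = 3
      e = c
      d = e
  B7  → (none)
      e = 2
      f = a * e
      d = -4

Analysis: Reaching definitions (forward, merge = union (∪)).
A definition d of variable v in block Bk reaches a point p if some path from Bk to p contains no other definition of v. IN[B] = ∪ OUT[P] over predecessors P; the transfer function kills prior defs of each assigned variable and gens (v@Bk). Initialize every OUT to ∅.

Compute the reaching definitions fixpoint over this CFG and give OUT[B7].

Answer: {a@B5, b@B4, c@B1, c@B6, d@B7, e@B7, f@B7}

Working:
Converged values:
  B0:  IN={a@B0, b@B4, c@B1, e@B1}  OUT={a@B0, b@B4, c@B1, e@B1}
  B1:  IN={a@B0, b@B4, c@B1, e@B1}  OUT={a@B0, b@B4, c@B1, e@B1}
  B2:  IN={a@B0, b@B4, c@B1, e@B1}  OUT={a@B0, b@B4, c@B1, e@B1}
  B3:  IN={a@B0, b@B4, c@B1, e@B1}  OUT={a@B0, b@B3, c@B1, e@B1}
  B4:  IN={a@B0, b@B3, b@B4, c@B1, e@B1}  OUT={a@B0, b@B4, c@B1, e@B1}
  B5:  IN={a@B0, b@B4, c@B1, e@B1}  OUT={a@B5, b@B4, c@B1, e@B1}
  B6:  IN={a@B5, b@B4, c@B1, e@B1}  OUT={a@B5, b@B4, c@B6, d@B6, e@B6}
  B7:  IN={a@B5, b@B4, c@B1, c@B6, d@B6, e@B1, e@B6}  OUT={a@B5, b@B4, c@B1, c@B6, d@B7, e@B7, f@B7}

Merge at B7: IN[B7] = OUT[B5] ⊔ OUT[B6] = {a@B5, b@B4, c@B1, c@B6, d@B6, e@B1, e@B6}
Applying B7's transfer function to that IN value gives OUT[B7] (row B7 above).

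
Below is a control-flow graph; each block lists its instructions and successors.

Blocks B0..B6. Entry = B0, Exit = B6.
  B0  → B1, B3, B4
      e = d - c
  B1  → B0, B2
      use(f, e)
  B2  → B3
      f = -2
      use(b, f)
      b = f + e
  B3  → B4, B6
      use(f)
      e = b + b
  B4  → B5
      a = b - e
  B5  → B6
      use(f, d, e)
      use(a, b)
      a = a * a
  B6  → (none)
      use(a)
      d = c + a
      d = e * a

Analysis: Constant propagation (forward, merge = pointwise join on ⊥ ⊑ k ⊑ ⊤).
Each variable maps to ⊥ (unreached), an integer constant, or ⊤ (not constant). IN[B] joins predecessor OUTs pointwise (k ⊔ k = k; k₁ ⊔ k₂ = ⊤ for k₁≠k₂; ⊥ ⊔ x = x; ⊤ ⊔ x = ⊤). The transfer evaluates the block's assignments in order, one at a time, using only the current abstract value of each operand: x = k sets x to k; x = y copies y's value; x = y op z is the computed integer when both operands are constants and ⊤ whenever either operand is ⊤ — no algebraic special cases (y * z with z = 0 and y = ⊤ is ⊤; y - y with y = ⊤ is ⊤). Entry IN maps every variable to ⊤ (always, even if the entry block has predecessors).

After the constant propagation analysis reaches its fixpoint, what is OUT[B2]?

Answer: {a: ⊤, b: ⊤, c: ⊤, d: ⊤, e: ⊤, f: -2}

Derivation:
Per-block solution:
  B0:   IN=(all ⊤)   OUT=(all ⊤)
  B1:   IN=(all ⊤)   OUT=(all ⊤)
  B2:   IN=(all ⊤)   OUT={f:-2; rest ⊤}
  B3:   IN=(all ⊤)   OUT=(all ⊤)
  B4:   IN=(all ⊤)   OUT=(all ⊤)
  B5:   IN=(all ⊤)   OUT=(all ⊤)
  B6:   IN=(all ⊤)   OUT=(all ⊤)

Merge at B2: IN[B2] = OUT[B1] = {a: ⊤, b: ⊤, c: ⊤, d: ⊤, e: ⊤, f: ⊤}
Applying B2's transfer function to that IN value gives OUT[B2] (row B2 above).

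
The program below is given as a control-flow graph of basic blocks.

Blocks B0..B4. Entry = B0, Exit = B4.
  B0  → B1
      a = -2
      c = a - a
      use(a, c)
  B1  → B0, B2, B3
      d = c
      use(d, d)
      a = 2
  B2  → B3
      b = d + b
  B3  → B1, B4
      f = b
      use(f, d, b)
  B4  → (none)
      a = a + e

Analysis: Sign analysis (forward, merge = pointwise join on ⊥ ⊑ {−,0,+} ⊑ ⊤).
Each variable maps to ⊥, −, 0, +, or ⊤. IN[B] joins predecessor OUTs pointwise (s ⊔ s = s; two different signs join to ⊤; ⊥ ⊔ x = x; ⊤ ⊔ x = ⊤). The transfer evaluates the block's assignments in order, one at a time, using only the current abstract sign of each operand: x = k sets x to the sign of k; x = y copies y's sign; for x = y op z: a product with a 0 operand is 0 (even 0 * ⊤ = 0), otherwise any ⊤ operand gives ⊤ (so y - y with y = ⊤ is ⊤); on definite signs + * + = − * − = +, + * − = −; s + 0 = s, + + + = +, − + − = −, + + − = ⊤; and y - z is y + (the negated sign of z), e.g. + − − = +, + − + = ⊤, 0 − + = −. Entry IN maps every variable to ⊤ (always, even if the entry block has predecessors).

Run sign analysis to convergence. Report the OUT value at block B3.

Fixpoint table:
  B0:   IN=(all ⊤)   OUT={a:-; rest ⊤}
  B1:   IN=(all ⊤)   OUT={a:+; rest ⊤}
  B2:   IN={a:+; rest ⊤}   OUT={a:+; rest ⊤}
  B3:   IN={a:+; rest ⊤}   OUT={a:+; rest ⊤}
  B4:   IN={a:+; rest ⊤}   OUT=(all ⊤)

Merge at B3: IN[B3] = OUT[B1] ⊔ OUT[B2] = {a: +, b: ⊤, c: ⊤, d: ⊤, e: ⊤, f: ⊤}
Applying B3's transfer function to that IN value gives OUT[B3] (row B3 above).

Answer: {a: +, b: ⊤, c: ⊤, d: ⊤, e: ⊤, f: ⊤}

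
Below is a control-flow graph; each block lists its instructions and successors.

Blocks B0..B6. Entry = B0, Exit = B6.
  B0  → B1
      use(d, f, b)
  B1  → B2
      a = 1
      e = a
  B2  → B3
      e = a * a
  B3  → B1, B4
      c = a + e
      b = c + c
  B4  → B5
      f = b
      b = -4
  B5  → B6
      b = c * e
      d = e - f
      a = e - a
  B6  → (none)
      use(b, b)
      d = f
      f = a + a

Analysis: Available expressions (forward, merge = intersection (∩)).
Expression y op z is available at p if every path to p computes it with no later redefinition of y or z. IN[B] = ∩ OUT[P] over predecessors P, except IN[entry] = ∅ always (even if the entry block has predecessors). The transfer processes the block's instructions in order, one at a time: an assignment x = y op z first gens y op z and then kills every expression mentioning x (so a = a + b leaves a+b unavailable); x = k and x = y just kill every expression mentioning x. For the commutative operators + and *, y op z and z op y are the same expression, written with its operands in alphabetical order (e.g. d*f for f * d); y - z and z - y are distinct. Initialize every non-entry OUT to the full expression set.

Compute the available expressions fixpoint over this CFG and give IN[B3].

Answer: {a*a}

Working:
Fixpoint table:
  B0:  IN={}  OUT={}
  B1:  IN={}  OUT={}
  B2:  IN={}  OUT={a*a}
  B3:  IN={a*a}  OUT={a*a, a+e, c+c}
  B4:  IN={a*a, a+e, c+c}  OUT={a*a, a+e, c+c}
  B5:  IN={a*a, a+e, c+c}  OUT={c*e, c+c, e-f}
  B6:  IN={c*e, c+c, e-f}  OUT={a+a, c*e, c+c}

Merge at B3: IN[B3] = OUT[B2] = {a*a}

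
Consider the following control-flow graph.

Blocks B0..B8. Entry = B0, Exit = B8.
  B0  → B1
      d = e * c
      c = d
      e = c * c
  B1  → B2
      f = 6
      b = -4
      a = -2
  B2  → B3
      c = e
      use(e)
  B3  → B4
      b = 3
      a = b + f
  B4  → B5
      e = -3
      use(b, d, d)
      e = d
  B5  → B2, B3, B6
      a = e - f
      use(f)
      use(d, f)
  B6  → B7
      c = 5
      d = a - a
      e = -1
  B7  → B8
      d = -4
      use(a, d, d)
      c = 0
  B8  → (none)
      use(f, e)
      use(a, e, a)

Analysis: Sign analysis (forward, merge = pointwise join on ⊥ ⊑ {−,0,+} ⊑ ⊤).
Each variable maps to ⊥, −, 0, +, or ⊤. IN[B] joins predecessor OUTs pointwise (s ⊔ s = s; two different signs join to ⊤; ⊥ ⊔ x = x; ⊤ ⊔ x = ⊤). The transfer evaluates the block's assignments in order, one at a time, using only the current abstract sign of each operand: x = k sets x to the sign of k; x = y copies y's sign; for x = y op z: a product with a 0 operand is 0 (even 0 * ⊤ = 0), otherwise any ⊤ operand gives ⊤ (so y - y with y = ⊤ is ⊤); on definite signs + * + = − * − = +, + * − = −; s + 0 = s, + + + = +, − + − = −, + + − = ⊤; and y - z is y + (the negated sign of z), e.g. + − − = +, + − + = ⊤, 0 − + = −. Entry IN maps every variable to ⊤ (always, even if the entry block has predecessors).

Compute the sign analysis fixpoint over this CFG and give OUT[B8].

Converged values:
  B0: | IN=(all ⊤) | OUT=(all ⊤)
  B1: | IN=(all ⊤) | OUT={a:-, b:-, f:+; rest ⊤}
  B2: | IN={f:+; rest ⊤} | OUT={f:+; rest ⊤}
  B3: | IN={f:+; rest ⊤} | OUT={a:+, b:+, f:+; rest ⊤}
  B4: | IN={a:+, b:+, f:+; rest ⊤} | OUT={a:+, b:+, f:+; rest ⊤}
  B5: | IN={a:+, b:+, f:+; rest ⊤} | OUT={b:+, f:+; rest ⊤}
  B6: | IN={b:+, f:+; rest ⊤} | OUT={b:+, c:+, e:-, f:+; rest ⊤}
  B7: | IN={b:+, c:+, e:-, f:+; rest ⊤} | OUT={b:+, c:0, d:-, e:-, f:+; rest ⊤}
  B8: | IN={b:+, c:0, d:-, e:-, f:+; rest ⊤} | OUT={b:+, c:0, d:-, e:-, f:+; rest ⊤}

Merge at B8: IN[B8] = OUT[B7] = {a: ⊤, b: +, c: 0, d: -, e: -, f: +}
Applying B8's transfer function to that IN value gives OUT[B8] (row B8 above).

Answer: {a: ⊤, b: +, c: 0, d: -, e: -, f: +}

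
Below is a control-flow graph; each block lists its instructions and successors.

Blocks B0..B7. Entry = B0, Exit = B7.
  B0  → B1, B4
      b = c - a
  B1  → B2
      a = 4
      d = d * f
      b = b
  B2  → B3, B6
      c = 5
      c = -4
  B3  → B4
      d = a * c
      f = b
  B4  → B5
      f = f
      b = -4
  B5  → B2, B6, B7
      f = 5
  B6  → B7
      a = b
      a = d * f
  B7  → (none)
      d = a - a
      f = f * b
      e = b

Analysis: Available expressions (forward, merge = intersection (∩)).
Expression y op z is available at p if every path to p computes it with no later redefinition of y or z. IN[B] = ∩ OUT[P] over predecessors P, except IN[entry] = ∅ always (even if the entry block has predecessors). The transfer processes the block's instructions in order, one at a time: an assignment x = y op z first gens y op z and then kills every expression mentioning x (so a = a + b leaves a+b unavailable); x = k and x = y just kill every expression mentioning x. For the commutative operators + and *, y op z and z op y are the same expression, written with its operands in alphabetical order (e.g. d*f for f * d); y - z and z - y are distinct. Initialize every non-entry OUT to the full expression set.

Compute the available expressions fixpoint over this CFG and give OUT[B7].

Answer: {a-a}

Derivation:
Fixpoint table:
  B0: | IN={} | OUT={c-a}
  B1: | IN={c-a} | OUT={}
  B2: | IN={} | OUT={}
  B3: | IN={} | OUT={a*c}
  B4: | IN={} | OUT={}
  B5: | IN={} | OUT={}
  B6: | IN={} | OUT={d*f}
  B7: | IN={} | OUT={a-a}

Merge at B7: IN[B7] = OUT[B5] ∩ OUT[B6] = {}
Applying B7's transfer function to that IN value gives OUT[B7] (row B7 above).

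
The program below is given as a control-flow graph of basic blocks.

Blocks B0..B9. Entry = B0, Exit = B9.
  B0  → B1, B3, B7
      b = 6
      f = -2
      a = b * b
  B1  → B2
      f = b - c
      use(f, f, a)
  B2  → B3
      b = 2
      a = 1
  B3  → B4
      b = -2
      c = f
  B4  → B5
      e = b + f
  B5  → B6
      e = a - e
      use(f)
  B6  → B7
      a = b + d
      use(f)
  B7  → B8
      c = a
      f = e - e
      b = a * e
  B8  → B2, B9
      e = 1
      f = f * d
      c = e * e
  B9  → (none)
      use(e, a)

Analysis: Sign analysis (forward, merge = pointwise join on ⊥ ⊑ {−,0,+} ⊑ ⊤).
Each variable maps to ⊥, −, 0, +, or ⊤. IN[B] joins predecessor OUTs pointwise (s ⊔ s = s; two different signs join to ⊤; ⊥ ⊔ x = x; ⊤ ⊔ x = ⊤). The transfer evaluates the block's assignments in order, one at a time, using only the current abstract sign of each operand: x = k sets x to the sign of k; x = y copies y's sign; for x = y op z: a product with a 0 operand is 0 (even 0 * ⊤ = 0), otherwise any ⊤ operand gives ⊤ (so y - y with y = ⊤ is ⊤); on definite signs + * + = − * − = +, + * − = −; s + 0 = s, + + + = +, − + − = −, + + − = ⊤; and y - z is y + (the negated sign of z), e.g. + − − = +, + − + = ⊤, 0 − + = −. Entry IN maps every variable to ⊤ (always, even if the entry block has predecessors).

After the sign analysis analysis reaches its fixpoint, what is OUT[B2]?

Per-block solution:
  B0:  IN=(all ⊤)  OUT={a:+, b:+, f:-; rest ⊤}
  B1:  IN={a:+, b:+, f:-; rest ⊤}  OUT={a:+, b:+; rest ⊤}
  B2:  IN=(all ⊤)  OUT={a:+, b:+; rest ⊤}
  B3:  IN={a:+, b:+; rest ⊤}  OUT={a:+, b:-; rest ⊤}
  B4:  IN={a:+, b:-; rest ⊤}  OUT={a:+, b:-; rest ⊤}
  B5:  IN={a:+, b:-; rest ⊤}  OUT={a:+, b:-; rest ⊤}
  B6:  IN={a:+, b:-; rest ⊤}  OUT={b:-; rest ⊤}
  B7:  IN=(all ⊤)  OUT=(all ⊤)
  B8:  IN=(all ⊤)  OUT={c:+, e:+; rest ⊤}
  B9:  IN={c:+, e:+; rest ⊤}  OUT={c:+, e:+; rest ⊤}

Merge at B2: IN[B2] = OUT[B1] ⊔ OUT[B8] = {a: ⊤, b: ⊤, c: ⊤, d: ⊤, e: ⊤, f: ⊤}
Applying B2's transfer function to that IN value gives OUT[B2] (row B2 above).

Answer: {a: +, b: +, c: ⊤, d: ⊤, e: ⊤, f: ⊤}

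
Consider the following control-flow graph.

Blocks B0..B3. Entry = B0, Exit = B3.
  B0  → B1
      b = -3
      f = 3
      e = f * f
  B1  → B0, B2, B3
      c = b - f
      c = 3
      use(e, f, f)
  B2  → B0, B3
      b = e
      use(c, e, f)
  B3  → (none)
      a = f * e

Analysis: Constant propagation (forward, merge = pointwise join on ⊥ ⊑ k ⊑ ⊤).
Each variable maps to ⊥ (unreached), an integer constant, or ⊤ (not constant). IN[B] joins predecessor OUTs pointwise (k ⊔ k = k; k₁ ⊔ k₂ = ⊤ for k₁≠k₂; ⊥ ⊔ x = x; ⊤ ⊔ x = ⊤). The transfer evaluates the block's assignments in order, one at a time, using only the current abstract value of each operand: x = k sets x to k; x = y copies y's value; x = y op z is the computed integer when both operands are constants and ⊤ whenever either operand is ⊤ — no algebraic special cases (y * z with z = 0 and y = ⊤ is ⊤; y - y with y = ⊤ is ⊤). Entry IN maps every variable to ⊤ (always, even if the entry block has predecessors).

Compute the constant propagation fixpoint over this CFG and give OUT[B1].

Answer: {a: ⊤, b: -3, c: 3, d: ⊤, e: 9, f: 3}

Derivation:
Per-block solution:
  B0: | IN=(all ⊤) | OUT={b:-3, e:9, f:3; rest ⊤}
  B1: | IN={b:-3, e:9, f:3; rest ⊤} | OUT={b:-3, c:3, e:9, f:3; rest ⊤}
  B2: | IN={b:-3, c:3, e:9, f:3; rest ⊤} | OUT={b:9, c:3, e:9, f:3; rest ⊤}
  B3: | IN={c:3, e:9, f:3; rest ⊤} | OUT={a:27, c:3, e:9, f:3; rest ⊤}

Merge at B1: IN[B1] = OUT[B0] = {a: ⊤, b: -3, c: ⊤, d: ⊤, e: 9, f: 3}
Applying B1's transfer function to that IN value gives OUT[B1] (row B1 above).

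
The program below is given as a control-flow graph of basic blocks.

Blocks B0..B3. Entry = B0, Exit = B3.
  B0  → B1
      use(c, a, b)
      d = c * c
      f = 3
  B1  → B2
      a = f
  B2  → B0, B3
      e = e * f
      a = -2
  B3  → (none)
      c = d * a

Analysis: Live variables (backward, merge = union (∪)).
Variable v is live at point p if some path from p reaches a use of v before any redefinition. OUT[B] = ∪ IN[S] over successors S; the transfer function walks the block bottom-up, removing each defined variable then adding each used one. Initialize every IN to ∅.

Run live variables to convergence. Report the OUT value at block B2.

Per-block solution:
  B0:  IN={a, b, c, e}  OUT={b, c, d, e, f}
  B1:  IN={b, c, d, e, f}  OUT={b, c, d, e, f}
  B2:  IN={b, c, d, e, f}  OUT={a, b, c, d, e}
  B3:  IN={a, d}  OUT={}

Merge at B2: OUT[B2] = IN[B0] ⊔ IN[B3] = {a, b, c, d, e}

Answer: {a, b, c, d, e}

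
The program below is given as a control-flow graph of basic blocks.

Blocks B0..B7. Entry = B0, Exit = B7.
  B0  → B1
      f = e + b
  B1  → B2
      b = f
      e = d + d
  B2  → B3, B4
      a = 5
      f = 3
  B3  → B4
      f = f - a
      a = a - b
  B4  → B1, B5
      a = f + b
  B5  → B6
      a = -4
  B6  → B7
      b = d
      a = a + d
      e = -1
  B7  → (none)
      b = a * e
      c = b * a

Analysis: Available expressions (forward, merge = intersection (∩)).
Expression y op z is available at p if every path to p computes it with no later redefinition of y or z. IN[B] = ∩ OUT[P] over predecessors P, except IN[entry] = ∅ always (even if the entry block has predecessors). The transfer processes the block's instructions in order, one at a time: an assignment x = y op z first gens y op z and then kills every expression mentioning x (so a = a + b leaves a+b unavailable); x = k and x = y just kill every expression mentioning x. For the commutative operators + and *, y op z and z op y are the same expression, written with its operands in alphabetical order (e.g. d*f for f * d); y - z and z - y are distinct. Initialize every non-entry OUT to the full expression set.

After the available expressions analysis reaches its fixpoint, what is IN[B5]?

Answer: {b+f, d+d}

Derivation:
Fixpoint table:
  B0:  IN={}  OUT={b+e}
  B1:  IN={}  OUT={d+d}
  B2:  IN={d+d}  OUT={d+d}
  B3:  IN={d+d}  OUT={d+d}
  B4:  IN={d+d}  OUT={b+f, d+d}
  B5:  IN={b+f, d+d}  OUT={b+f, d+d}
  B6:  IN={b+f, d+d}  OUT={d+d}
  B7:  IN={d+d}  OUT={a*b, a*e, d+d}

Merge at B5: IN[B5] = OUT[B4] = {b+f, d+d}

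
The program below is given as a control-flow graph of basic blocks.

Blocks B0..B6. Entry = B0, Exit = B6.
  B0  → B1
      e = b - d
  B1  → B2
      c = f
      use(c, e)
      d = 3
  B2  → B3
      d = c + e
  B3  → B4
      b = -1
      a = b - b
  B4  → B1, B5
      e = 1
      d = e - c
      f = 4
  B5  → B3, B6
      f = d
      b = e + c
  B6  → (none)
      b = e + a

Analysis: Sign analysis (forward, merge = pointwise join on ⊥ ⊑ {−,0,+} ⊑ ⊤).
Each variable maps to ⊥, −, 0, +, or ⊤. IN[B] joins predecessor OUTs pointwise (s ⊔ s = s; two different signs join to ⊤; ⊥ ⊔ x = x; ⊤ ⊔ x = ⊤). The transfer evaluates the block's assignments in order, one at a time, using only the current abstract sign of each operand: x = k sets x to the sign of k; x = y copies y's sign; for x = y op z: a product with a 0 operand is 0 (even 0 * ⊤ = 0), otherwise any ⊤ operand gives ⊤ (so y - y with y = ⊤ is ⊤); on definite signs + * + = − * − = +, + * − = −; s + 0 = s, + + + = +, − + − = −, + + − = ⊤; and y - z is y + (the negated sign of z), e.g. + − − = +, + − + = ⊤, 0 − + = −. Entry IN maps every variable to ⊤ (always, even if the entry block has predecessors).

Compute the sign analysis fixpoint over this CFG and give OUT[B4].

Answer: {a: ⊤, b: -, c: ⊤, d: ⊤, e: +, f: +}

Trace:
Fixpoint table:
  B0:  IN=(all ⊤)  OUT=(all ⊤)
  B1:  IN=(all ⊤)  OUT={d:+; rest ⊤}
  B2:  IN={d:+; rest ⊤}  OUT=(all ⊤)
  B3:  IN=(all ⊤)  OUT={b:-; rest ⊤}
  B4:  IN={b:-; rest ⊤}  OUT={b:-, e:+, f:+; rest ⊤}
  B5:  IN={b:-, e:+, f:+; rest ⊤}  OUT={e:+; rest ⊤}
  B6:  IN={e:+; rest ⊤}  OUT={e:+; rest ⊤}

Merge at B4: IN[B4] = OUT[B3] = {a: ⊤, b: -, c: ⊤, d: ⊤, e: ⊤, f: ⊤}
Applying B4's transfer function to that IN value gives OUT[B4] (row B4 above).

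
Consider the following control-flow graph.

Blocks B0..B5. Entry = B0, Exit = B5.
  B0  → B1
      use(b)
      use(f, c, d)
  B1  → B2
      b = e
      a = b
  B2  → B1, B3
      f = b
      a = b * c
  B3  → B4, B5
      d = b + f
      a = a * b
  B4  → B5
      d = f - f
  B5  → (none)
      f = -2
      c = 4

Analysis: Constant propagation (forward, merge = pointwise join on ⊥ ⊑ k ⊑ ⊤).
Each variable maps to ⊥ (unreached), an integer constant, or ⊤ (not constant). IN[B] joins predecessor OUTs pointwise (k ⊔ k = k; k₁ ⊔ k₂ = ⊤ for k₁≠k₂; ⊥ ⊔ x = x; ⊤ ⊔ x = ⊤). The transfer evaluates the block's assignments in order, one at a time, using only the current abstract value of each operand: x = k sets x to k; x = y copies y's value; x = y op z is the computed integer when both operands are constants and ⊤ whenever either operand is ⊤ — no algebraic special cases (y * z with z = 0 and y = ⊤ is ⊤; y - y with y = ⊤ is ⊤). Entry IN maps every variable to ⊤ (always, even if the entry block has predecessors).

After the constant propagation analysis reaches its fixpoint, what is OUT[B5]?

Answer: {a: ⊤, b: ⊤, c: 4, d: ⊤, e: ⊤, f: -2}

Working:
Converged values:
  B0:  IN=(all ⊤)  OUT=(all ⊤)
  B1:  IN=(all ⊤)  OUT=(all ⊤)
  B2:  IN=(all ⊤)  OUT=(all ⊤)
  B3:  IN=(all ⊤)  OUT=(all ⊤)
  B4:  IN=(all ⊤)  OUT=(all ⊤)
  B5:  IN=(all ⊤)  OUT={c:4, f:-2; rest ⊤}

Merge at B5: IN[B5] = OUT[B3] ⊔ OUT[B4] = {a: ⊤, b: ⊤, c: ⊤, d: ⊤, e: ⊤, f: ⊤}
Applying B5's transfer function to that IN value gives OUT[B5] (row B5 above).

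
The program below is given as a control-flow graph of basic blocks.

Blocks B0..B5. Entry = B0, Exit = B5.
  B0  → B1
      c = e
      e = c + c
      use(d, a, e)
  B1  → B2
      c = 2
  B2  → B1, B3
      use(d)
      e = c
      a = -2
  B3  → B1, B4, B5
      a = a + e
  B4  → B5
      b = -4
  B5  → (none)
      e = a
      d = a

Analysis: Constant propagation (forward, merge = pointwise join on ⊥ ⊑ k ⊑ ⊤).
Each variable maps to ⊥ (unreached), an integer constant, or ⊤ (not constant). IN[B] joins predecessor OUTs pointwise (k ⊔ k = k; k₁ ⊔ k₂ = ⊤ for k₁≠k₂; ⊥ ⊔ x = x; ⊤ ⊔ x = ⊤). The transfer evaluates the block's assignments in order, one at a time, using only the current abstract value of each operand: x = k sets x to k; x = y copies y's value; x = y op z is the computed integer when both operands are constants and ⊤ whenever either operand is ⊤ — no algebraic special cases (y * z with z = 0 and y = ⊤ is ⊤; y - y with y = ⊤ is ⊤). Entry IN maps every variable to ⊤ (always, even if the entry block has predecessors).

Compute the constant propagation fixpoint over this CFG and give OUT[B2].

Answer: {a: -2, b: ⊤, c: 2, d: ⊤, e: 2, f: ⊤}

Derivation:
Per-block solution:
  B0: | IN=(all ⊤) | OUT=(all ⊤)
  B1: | IN=(all ⊤) | OUT={c:2; rest ⊤}
  B2: | IN={c:2; rest ⊤} | OUT={a:-2, c:2, e:2; rest ⊤}
  B3: | IN={a:-2, c:2, e:2; rest ⊤} | OUT={a:0, c:2, e:2; rest ⊤}
  B4: | IN={a:0, c:2, e:2; rest ⊤} | OUT={a:0, b:-4, c:2, e:2; rest ⊤}
  B5: | IN={a:0, c:2, e:2; rest ⊤} | OUT={a:0, c:2, d:0, e:0; rest ⊤}

Merge at B2: IN[B2] = OUT[B1] = {a: ⊤, b: ⊤, c: 2, d: ⊤, e: ⊤, f: ⊤}
Applying B2's transfer function to that IN value gives OUT[B2] (row B2 above).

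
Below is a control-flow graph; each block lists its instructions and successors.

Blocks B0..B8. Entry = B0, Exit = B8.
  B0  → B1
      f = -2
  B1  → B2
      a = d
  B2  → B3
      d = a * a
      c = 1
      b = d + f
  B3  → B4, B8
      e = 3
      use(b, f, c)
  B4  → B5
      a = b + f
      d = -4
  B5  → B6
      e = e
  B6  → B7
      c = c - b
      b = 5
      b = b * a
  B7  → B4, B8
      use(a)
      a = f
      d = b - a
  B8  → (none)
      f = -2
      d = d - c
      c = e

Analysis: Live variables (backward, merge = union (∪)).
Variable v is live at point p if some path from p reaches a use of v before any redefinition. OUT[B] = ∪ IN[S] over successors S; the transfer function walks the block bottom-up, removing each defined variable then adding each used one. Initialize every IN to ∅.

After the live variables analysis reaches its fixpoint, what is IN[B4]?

Answer: {b, c, e, f}

Trace:
Converged values:
  B0: | IN={d} | OUT={d, f}
  B1: | IN={d, f} | OUT={a, f}
  B2: | IN={a, f} | OUT={b, c, d, f}
  B3: | IN={b, c, d, f} | OUT={b, c, d, e, f}
  B4: | IN={b, c, e, f} | OUT={a, b, c, e, f}
  B5: | IN={a, b, c, e, f} | OUT={a, b, c, e, f}
  B6: | IN={a, b, c, e, f} | OUT={a, b, c, e, f}
  B7: | IN={a, b, c, e, f} | OUT={b, c, d, e, f}
  B8: | IN={c, d, e} | OUT={}

Merge at B4: OUT[B4] = IN[B5] = {a, b, c, e, f}
Applying B4's transfer function to that OUT value gives IN[B4] (row B4 above).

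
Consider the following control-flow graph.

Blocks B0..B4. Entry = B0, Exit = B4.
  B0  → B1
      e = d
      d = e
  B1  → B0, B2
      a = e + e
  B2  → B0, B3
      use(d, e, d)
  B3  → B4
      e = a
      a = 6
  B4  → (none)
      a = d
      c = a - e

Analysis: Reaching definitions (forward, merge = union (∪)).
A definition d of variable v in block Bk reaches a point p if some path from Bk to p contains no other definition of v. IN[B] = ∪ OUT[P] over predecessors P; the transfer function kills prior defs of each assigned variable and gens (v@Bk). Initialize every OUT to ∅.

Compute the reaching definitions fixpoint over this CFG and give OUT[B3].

Answer: {a@B3, d@B0, e@B3}

Working:
Fixpoint table:
  B0: | IN={a@B1, d@B0, e@B0} | OUT={a@B1, d@B0, e@B0}
  B1: | IN={a@B1, d@B0, e@B0} | OUT={a@B1, d@B0, e@B0}
  B2: | IN={a@B1, d@B0, e@B0} | OUT={a@B1, d@B0, e@B0}
  B3: | IN={a@B1, d@B0, e@B0} | OUT={a@B3, d@B0, e@B3}
  B4: | IN={a@B3, d@B0, e@B3} | OUT={a@B4, c@B4, d@B0, e@B3}

Merge at B3: IN[B3] = OUT[B2] = {a@B1, d@B0, e@B0}
Applying B3's transfer function to that IN value gives OUT[B3] (row B3 above).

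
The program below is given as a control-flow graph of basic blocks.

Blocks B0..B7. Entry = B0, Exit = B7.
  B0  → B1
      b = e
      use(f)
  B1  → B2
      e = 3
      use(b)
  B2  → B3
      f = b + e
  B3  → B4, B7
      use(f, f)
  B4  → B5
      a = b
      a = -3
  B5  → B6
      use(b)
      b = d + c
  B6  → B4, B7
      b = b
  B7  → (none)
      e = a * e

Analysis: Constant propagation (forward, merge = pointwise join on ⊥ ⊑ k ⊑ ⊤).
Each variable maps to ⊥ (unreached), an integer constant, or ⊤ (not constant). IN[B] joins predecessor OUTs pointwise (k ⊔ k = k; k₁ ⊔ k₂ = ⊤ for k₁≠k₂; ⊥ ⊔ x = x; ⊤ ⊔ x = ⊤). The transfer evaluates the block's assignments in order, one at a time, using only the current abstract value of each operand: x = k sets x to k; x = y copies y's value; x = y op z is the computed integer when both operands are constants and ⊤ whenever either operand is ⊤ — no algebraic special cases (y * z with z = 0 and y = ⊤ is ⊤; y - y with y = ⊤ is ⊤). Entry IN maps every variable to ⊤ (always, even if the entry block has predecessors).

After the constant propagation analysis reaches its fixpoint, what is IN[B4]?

Answer: {a: ⊤, b: ⊤, c: ⊤, d: ⊤, e: 3, f: ⊤}

Working:
Fixpoint table:
  B0:   IN=(all ⊤)   OUT=(all ⊤)
  B1:   IN=(all ⊤)   OUT={e:3; rest ⊤}
  B2:   IN={e:3; rest ⊤}   OUT={e:3; rest ⊤}
  B3:   IN={e:3; rest ⊤}   OUT={e:3; rest ⊤}
  B4:   IN={e:3; rest ⊤}   OUT={a:-3, e:3; rest ⊤}
  B5:   IN={a:-3, e:3; rest ⊤}   OUT={a:-3, e:3; rest ⊤}
  B6:   IN={a:-3, e:3; rest ⊤}   OUT={a:-3, e:3; rest ⊤}
  B7:   IN={e:3; rest ⊤}   OUT=(all ⊤)

Merge at B4: IN[B4] = OUT[B3] ⊔ OUT[B6] = {a: ⊤, b: ⊤, c: ⊤, d: ⊤, e: 3, f: ⊤}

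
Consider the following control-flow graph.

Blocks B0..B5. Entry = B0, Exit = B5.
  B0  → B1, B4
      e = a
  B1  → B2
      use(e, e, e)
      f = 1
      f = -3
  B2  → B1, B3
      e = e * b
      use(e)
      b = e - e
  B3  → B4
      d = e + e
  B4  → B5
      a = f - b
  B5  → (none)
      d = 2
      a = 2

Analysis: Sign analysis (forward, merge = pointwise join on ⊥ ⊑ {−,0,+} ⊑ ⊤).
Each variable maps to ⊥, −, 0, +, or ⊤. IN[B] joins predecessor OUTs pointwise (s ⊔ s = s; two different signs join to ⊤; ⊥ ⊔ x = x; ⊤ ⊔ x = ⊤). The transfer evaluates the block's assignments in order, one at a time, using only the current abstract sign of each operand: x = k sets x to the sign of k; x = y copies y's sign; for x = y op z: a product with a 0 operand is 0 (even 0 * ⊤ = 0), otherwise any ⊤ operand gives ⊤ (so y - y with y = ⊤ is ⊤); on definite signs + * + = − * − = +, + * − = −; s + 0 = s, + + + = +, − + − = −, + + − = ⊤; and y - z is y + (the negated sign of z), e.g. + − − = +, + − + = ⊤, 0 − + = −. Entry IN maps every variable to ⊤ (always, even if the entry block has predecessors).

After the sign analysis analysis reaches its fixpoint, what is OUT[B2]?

Converged values:
  B0:  IN=(all ⊤)  OUT=(all ⊤)
  B1:  IN=(all ⊤)  OUT={f:-; rest ⊤}
  B2:  IN={f:-; rest ⊤}  OUT={f:-; rest ⊤}
  B3:  IN={f:-; rest ⊤}  OUT={f:-; rest ⊤}
  B4:  IN=(all ⊤)  OUT=(all ⊤)
  B5:  IN=(all ⊤)  OUT={a:+, d:+; rest ⊤}

Merge at B2: IN[B2] = OUT[B1] = {a: ⊤, b: ⊤, c: ⊤, d: ⊤, e: ⊤, f: -}
Applying B2's transfer function to that IN value gives OUT[B2] (row B2 above).

Answer: {a: ⊤, b: ⊤, c: ⊤, d: ⊤, e: ⊤, f: -}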